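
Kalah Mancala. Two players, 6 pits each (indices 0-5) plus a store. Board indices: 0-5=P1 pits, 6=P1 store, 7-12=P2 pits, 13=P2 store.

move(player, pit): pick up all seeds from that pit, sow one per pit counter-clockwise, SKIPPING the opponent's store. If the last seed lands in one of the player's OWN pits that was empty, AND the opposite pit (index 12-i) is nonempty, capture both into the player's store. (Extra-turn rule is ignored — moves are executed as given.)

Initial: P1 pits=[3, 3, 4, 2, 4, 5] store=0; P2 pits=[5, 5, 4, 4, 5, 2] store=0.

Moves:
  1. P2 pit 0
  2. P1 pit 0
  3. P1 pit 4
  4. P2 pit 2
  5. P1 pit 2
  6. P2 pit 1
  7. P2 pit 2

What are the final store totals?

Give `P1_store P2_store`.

Answer: 2 2

Derivation:
Move 1: P2 pit0 -> P1=[3,3,4,2,4,5](0) P2=[0,6,5,5,6,3](0)
Move 2: P1 pit0 -> P1=[0,4,5,3,4,5](0) P2=[0,6,5,5,6,3](0)
Move 3: P1 pit4 -> P1=[0,4,5,3,0,6](1) P2=[1,7,5,5,6,3](0)
Move 4: P2 pit2 -> P1=[1,4,5,3,0,6](1) P2=[1,7,0,6,7,4](1)
Move 5: P1 pit2 -> P1=[1,4,0,4,1,7](2) P2=[2,7,0,6,7,4](1)
Move 6: P2 pit1 -> P1=[2,5,0,4,1,7](2) P2=[2,0,1,7,8,5](2)
Move 7: P2 pit2 -> P1=[2,5,0,4,1,7](2) P2=[2,0,0,8,8,5](2)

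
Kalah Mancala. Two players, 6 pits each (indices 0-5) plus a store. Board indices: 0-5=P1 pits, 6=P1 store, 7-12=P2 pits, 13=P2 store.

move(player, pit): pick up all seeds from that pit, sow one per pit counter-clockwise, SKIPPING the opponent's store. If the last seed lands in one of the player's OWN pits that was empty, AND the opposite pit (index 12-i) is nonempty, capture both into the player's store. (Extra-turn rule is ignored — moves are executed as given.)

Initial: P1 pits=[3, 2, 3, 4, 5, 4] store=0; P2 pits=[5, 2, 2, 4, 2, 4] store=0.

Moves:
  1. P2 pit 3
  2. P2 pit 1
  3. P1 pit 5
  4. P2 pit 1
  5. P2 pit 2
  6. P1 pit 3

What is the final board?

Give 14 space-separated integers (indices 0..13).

Answer: 5 2 0 0 6 1 2 7 0 0 1 4 6 6

Derivation:
Move 1: P2 pit3 -> P1=[4,2,3,4,5,4](0) P2=[5,2,2,0,3,5](1)
Move 2: P2 pit1 -> P1=[4,2,0,4,5,4](0) P2=[5,0,3,0,3,5](5)
Move 3: P1 pit5 -> P1=[4,2,0,4,5,0](1) P2=[6,1,4,0,3,5](5)
Move 4: P2 pit1 -> P1=[4,2,0,4,5,0](1) P2=[6,0,5,0,3,5](5)
Move 5: P2 pit2 -> P1=[5,2,0,4,5,0](1) P2=[6,0,0,1,4,6](6)
Move 6: P1 pit3 -> P1=[5,2,0,0,6,1](2) P2=[7,0,0,1,4,6](6)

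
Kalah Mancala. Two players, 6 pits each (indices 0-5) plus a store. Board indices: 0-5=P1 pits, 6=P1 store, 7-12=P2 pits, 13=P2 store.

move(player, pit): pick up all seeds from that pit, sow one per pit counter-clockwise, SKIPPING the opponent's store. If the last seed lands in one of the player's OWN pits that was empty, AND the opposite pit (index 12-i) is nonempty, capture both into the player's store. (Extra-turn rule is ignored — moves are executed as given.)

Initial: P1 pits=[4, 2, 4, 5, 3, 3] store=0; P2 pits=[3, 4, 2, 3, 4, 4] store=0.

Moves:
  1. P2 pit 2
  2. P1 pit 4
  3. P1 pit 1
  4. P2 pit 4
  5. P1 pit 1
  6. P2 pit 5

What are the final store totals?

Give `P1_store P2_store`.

Move 1: P2 pit2 -> P1=[4,2,4,5,3,3](0) P2=[3,4,0,4,5,4](0)
Move 2: P1 pit4 -> P1=[4,2,4,5,0,4](1) P2=[4,4,0,4,5,4](0)
Move 3: P1 pit1 -> P1=[4,0,5,6,0,4](1) P2=[4,4,0,4,5,4](0)
Move 4: P2 pit4 -> P1=[5,1,6,6,0,4](1) P2=[4,4,0,4,0,5](1)
Move 5: P1 pit1 -> P1=[5,0,7,6,0,4](1) P2=[4,4,0,4,0,5](1)
Move 6: P2 pit5 -> P1=[6,1,8,7,0,4](1) P2=[4,4,0,4,0,0](2)

Answer: 1 2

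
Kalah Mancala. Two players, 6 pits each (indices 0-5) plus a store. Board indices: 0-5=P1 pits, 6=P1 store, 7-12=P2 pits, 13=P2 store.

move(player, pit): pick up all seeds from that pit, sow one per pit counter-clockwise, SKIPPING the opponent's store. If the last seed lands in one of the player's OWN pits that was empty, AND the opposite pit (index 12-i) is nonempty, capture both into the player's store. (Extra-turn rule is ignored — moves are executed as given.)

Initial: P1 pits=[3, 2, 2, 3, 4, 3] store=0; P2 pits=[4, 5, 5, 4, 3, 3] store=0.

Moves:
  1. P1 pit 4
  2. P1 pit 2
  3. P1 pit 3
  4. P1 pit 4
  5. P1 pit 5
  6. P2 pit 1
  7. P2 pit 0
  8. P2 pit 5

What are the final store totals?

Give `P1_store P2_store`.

Answer: 10 2

Derivation:
Move 1: P1 pit4 -> P1=[3,2,2,3,0,4](1) P2=[5,6,5,4,3,3](0)
Move 2: P1 pit2 -> P1=[3,2,0,4,0,4](8) P2=[5,0,5,4,3,3](0)
Move 3: P1 pit3 -> P1=[3,2,0,0,1,5](9) P2=[6,0,5,4,3,3](0)
Move 4: P1 pit4 -> P1=[3,2,0,0,0,6](9) P2=[6,0,5,4,3,3](0)
Move 5: P1 pit5 -> P1=[3,2,0,0,0,0](10) P2=[7,1,6,5,4,3](0)
Move 6: P2 pit1 -> P1=[3,2,0,0,0,0](10) P2=[7,0,7,5,4,3](0)
Move 7: P2 pit0 -> P1=[4,2,0,0,0,0](10) P2=[0,1,8,6,5,4](1)
Move 8: P2 pit5 -> P1=[5,3,1,0,0,0](10) P2=[0,1,8,6,5,0](2)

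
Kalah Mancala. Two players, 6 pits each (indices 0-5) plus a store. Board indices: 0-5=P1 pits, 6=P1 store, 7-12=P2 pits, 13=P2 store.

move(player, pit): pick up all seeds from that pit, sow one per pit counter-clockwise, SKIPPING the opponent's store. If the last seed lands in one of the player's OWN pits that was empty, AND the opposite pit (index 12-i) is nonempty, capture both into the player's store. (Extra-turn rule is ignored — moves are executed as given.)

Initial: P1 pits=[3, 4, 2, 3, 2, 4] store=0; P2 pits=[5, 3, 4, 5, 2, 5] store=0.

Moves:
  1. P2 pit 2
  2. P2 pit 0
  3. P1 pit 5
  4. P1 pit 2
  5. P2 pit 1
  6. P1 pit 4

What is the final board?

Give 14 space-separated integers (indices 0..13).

Answer: 3 4 0 4 0 1 2 2 0 3 8 5 8 2

Derivation:
Move 1: P2 pit2 -> P1=[3,4,2,3,2,4](0) P2=[5,3,0,6,3,6](1)
Move 2: P2 pit0 -> P1=[3,4,2,3,2,4](0) P2=[0,4,1,7,4,7](1)
Move 3: P1 pit5 -> P1=[3,4,2,3,2,0](1) P2=[1,5,2,7,4,7](1)
Move 4: P1 pit2 -> P1=[3,4,0,4,3,0](1) P2=[1,5,2,7,4,7](1)
Move 5: P2 pit1 -> P1=[3,4,0,4,3,0](1) P2=[1,0,3,8,5,8](2)
Move 6: P1 pit4 -> P1=[3,4,0,4,0,1](2) P2=[2,0,3,8,5,8](2)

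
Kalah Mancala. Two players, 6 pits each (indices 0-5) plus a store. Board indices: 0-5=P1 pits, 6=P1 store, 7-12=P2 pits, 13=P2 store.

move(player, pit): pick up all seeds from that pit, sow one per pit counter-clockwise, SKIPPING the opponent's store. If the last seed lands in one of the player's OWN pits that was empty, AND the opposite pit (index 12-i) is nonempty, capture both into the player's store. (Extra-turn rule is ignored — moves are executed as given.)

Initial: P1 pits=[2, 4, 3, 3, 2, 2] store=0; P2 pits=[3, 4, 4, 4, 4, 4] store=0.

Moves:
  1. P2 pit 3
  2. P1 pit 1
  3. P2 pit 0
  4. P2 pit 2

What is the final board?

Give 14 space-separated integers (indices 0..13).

Move 1: P2 pit3 -> P1=[3,4,3,3,2,2](0) P2=[3,4,4,0,5,5](1)
Move 2: P1 pit1 -> P1=[3,0,4,4,3,3](0) P2=[3,4,4,0,5,5](1)
Move 3: P2 pit0 -> P1=[3,0,0,4,3,3](0) P2=[0,5,5,0,5,5](6)
Move 4: P2 pit2 -> P1=[4,0,0,4,3,3](0) P2=[0,5,0,1,6,6](7)

Answer: 4 0 0 4 3 3 0 0 5 0 1 6 6 7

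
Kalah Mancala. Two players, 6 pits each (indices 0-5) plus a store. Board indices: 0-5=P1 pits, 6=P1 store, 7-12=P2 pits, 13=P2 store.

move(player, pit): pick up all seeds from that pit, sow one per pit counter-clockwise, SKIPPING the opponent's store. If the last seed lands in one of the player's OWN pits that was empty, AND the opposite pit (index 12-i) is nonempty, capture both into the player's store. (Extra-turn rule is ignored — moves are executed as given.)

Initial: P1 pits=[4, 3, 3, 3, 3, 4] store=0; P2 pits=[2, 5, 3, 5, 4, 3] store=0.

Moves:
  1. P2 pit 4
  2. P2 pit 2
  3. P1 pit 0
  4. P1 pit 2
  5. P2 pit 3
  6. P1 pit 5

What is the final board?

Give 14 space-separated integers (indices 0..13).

Move 1: P2 pit4 -> P1=[5,4,3,3,3,4](0) P2=[2,5,3,5,0,4](1)
Move 2: P2 pit2 -> P1=[5,4,3,3,3,4](0) P2=[2,5,0,6,1,5](1)
Move 3: P1 pit0 -> P1=[0,5,4,4,4,5](0) P2=[2,5,0,6,1,5](1)
Move 4: P1 pit2 -> P1=[0,5,0,5,5,6](1) P2=[2,5,0,6,1,5](1)
Move 5: P2 pit3 -> P1=[1,6,1,5,5,6](1) P2=[2,5,0,0,2,6](2)
Move 6: P1 pit5 -> P1=[1,6,1,5,5,0](2) P2=[3,6,1,1,3,6](2)

Answer: 1 6 1 5 5 0 2 3 6 1 1 3 6 2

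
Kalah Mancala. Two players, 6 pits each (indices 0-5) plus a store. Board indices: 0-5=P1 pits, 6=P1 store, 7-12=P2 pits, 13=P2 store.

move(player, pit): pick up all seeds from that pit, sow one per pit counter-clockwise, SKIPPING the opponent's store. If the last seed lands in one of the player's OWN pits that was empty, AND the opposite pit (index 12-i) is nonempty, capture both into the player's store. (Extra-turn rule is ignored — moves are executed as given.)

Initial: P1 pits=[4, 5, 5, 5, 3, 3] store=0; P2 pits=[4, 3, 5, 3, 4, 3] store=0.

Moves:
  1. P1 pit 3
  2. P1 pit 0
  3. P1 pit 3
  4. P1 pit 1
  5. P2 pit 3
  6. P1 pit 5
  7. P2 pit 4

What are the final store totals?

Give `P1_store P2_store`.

Answer: 3 2

Derivation:
Move 1: P1 pit3 -> P1=[4,5,5,0,4,4](1) P2=[5,4,5,3,4,3](0)
Move 2: P1 pit0 -> P1=[0,6,6,1,5,4](1) P2=[5,4,5,3,4,3](0)
Move 3: P1 pit3 -> P1=[0,6,6,0,6,4](1) P2=[5,4,5,3,4,3](0)
Move 4: P1 pit1 -> P1=[0,0,7,1,7,5](2) P2=[6,4,5,3,4,3](0)
Move 5: P2 pit3 -> P1=[0,0,7,1,7,5](2) P2=[6,4,5,0,5,4](1)
Move 6: P1 pit5 -> P1=[0,0,7,1,7,0](3) P2=[7,5,6,1,5,4](1)
Move 7: P2 pit4 -> P1=[1,1,8,1,7,0](3) P2=[7,5,6,1,0,5](2)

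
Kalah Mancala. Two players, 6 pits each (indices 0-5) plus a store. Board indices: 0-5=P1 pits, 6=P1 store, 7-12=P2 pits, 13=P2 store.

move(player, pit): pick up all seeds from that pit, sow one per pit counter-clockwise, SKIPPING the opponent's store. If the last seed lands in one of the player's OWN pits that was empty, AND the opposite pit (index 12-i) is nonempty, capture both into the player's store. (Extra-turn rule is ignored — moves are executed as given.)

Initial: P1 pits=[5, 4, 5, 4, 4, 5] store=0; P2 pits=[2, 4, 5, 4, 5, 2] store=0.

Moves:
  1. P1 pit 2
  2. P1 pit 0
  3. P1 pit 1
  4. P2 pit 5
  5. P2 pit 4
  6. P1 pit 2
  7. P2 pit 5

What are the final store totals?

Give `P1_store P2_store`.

Answer: 2 3

Derivation:
Move 1: P1 pit2 -> P1=[5,4,0,5,5,6](1) P2=[3,4,5,4,5,2](0)
Move 2: P1 pit0 -> P1=[0,5,1,6,6,7](1) P2=[3,4,5,4,5,2](0)
Move 3: P1 pit1 -> P1=[0,0,2,7,7,8](2) P2=[3,4,5,4,5,2](0)
Move 4: P2 pit5 -> P1=[1,0,2,7,7,8](2) P2=[3,4,5,4,5,0](1)
Move 5: P2 pit4 -> P1=[2,1,3,7,7,8](2) P2=[3,4,5,4,0,1](2)
Move 6: P1 pit2 -> P1=[2,1,0,8,8,9](2) P2=[3,4,5,4,0,1](2)
Move 7: P2 pit5 -> P1=[2,1,0,8,8,9](2) P2=[3,4,5,4,0,0](3)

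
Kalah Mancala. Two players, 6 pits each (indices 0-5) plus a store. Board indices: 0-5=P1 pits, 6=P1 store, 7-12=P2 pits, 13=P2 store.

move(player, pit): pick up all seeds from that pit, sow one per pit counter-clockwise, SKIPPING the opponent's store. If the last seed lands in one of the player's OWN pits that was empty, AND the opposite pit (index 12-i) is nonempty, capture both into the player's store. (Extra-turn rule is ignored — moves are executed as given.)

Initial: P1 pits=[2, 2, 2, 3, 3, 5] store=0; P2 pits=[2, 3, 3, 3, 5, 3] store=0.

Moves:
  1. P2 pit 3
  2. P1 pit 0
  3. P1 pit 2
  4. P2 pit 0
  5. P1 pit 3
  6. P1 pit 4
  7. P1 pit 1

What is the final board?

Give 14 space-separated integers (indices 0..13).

Move 1: P2 pit3 -> P1=[2,2,2,3,3,5](0) P2=[2,3,3,0,6,4](1)
Move 2: P1 pit0 -> P1=[0,3,3,3,3,5](0) P2=[2,3,3,0,6,4](1)
Move 3: P1 pit2 -> P1=[0,3,0,4,4,6](0) P2=[2,3,3,0,6,4](1)
Move 4: P2 pit0 -> P1=[0,3,0,4,4,6](0) P2=[0,4,4,0,6,4](1)
Move 5: P1 pit3 -> P1=[0,3,0,0,5,7](1) P2=[1,4,4,0,6,4](1)
Move 6: P1 pit4 -> P1=[0,3,0,0,0,8](2) P2=[2,5,5,0,6,4](1)
Move 7: P1 pit1 -> P1=[0,0,1,1,0,8](8) P2=[2,0,5,0,6,4](1)

Answer: 0 0 1 1 0 8 8 2 0 5 0 6 4 1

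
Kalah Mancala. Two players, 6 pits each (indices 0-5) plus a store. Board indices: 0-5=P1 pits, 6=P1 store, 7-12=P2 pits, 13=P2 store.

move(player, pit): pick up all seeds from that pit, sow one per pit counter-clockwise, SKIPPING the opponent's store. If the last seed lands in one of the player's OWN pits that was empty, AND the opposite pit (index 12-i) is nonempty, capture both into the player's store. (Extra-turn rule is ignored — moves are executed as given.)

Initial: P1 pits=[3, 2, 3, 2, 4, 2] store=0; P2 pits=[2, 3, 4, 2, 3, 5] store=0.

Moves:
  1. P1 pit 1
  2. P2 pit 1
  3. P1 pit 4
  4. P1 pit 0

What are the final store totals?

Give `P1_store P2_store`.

Answer: 1 0

Derivation:
Move 1: P1 pit1 -> P1=[3,0,4,3,4,2](0) P2=[2,3,4,2,3,5](0)
Move 2: P2 pit1 -> P1=[3,0,4,3,4,2](0) P2=[2,0,5,3,4,5](0)
Move 3: P1 pit4 -> P1=[3,0,4,3,0,3](1) P2=[3,1,5,3,4,5](0)
Move 4: P1 pit0 -> P1=[0,1,5,4,0,3](1) P2=[3,1,5,3,4,5](0)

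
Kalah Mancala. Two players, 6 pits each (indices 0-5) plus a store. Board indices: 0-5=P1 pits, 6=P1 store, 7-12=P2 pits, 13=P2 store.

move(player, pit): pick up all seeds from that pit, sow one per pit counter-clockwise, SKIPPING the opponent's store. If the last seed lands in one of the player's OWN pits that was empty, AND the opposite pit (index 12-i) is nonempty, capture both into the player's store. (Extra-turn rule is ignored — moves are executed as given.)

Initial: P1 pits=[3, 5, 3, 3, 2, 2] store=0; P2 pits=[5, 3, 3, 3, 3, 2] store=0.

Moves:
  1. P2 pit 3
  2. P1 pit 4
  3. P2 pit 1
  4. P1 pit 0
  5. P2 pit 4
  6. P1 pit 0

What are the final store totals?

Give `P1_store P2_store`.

Move 1: P2 pit3 -> P1=[3,5,3,3,2,2](0) P2=[5,3,3,0,4,3](1)
Move 2: P1 pit4 -> P1=[3,5,3,3,0,3](1) P2=[5,3,3,0,4,3](1)
Move 3: P2 pit1 -> P1=[3,5,3,3,0,3](1) P2=[5,0,4,1,5,3](1)
Move 4: P1 pit0 -> P1=[0,6,4,4,0,3](1) P2=[5,0,4,1,5,3](1)
Move 5: P2 pit4 -> P1=[1,7,5,4,0,3](1) P2=[5,0,4,1,0,4](2)
Move 6: P1 pit0 -> P1=[0,8,5,4,0,3](1) P2=[5,0,4,1,0,4](2)

Answer: 1 2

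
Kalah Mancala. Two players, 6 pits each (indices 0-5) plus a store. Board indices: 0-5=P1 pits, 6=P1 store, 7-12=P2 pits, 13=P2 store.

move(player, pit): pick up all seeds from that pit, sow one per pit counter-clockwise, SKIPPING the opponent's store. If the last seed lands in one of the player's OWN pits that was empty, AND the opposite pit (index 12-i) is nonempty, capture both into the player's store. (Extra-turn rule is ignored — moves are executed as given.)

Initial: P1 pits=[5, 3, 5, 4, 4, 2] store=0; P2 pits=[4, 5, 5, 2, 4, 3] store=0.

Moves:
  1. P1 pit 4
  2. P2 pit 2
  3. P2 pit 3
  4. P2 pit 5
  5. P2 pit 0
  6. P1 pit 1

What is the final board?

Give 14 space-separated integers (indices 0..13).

Answer: 0 0 7 6 1 4 1 0 7 1 1 7 0 11

Derivation:
Move 1: P1 pit4 -> P1=[5,3,5,4,0,3](1) P2=[5,6,5,2,4,3](0)
Move 2: P2 pit2 -> P1=[6,3,5,4,0,3](1) P2=[5,6,0,3,5,4](1)
Move 3: P2 pit3 -> P1=[6,3,5,4,0,3](1) P2=[5,6,0,0,6,5](2)
Move 4: P2 pit5 -> P1=[7,4,6,5,0,3](1) P2=[5,6,0,0,6,0](3)
Move 5: P2 pit0 -> P1=[0,4,6,5,0,3](1) P2=[0,7,1,1,7,0](11)
Move 6: P1 pit1 -> P1=[0,0,7,6,1,4](1) P2=[0,7,1,1,7,0](11)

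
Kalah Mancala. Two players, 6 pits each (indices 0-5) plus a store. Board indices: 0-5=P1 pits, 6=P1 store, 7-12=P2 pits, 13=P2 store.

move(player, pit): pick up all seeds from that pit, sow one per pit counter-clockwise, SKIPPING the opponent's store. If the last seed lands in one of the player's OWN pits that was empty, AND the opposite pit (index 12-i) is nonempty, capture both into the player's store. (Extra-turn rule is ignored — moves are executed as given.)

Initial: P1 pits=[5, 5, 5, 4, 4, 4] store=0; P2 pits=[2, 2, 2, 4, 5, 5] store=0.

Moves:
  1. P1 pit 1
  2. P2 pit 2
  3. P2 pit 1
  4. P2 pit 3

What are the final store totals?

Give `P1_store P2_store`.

Answer: 1 1

Derivation:
Move 1: P1 pit1 -> P1=[5,0,6,5,5,5](1) P2=[2,2,2,4,5,5](0)
Move 2: P2 pit2 -> P1=[5,0,6,5,5,5](1) P2=[2,2,0,5,6,5](0)
Move 3: P2 pit1 -> P1=[5,0,6,5,5,5](1) P2=[2,0,1,6,6,5](0)
Move 4: P2 pit3 -> P1=[6,1,7,5,5,5](1) P2=[2,0,1,0,7,6](1)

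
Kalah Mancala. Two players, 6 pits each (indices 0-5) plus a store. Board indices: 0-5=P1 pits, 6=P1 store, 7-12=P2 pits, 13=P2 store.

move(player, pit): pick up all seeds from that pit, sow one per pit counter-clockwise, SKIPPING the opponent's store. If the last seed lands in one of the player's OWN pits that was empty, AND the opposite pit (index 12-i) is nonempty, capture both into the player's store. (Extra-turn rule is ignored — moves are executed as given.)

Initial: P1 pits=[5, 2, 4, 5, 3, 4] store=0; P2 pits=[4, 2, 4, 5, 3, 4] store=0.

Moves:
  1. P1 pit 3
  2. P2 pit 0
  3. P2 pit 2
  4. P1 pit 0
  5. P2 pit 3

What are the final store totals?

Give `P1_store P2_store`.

Answer: 2 2

Derivation:
Move 1: P1 pit3 -> P1=[5,2,4,0,4,5](1) P2=[5,3,4,5,3,4](0)
Move 2: P2 pit0 -> P1=[5,2,4,0,4,5](1) P2=[0,4,5,6,4,5](0)
Move 3: P2 pit2 -> P1=[6,2,4,0,4,5](1) P2=[0,4,0,7,5,6](1)
Move 4: P1 pit0 -> P1=[0,3,5,1,5,6](2) P2=[0,4,0,7,5,6](1)
Move 5: P2 pit3 -> P1=[1,4,6,2,5,6](2) P2=[0,4,0,0,6,7](2)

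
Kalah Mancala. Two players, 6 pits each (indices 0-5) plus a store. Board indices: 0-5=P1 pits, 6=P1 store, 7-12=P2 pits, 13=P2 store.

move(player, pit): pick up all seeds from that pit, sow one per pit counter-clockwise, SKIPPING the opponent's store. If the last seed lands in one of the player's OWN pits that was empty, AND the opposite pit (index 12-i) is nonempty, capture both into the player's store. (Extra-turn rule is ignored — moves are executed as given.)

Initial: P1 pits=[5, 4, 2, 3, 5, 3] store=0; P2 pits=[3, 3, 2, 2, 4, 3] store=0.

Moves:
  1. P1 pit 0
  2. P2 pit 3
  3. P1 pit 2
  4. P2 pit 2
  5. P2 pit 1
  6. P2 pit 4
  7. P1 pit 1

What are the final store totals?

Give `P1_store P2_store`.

Answer: 1 1

Derivation:
Move 1: P1 pit0 -> P1=[0,5,3,4,6,4](0) P2=[3,3,2,2,4,3](0)
Move 2: P2 pit3 -> P1=[0,5,3,4,6,4](0) P2=[3,3,2,0,5,4](0)
Move 3: P1 pit2 -> P1=[0,5,0,5,7,5](0) P2=[3,3,2,0,5,4](0)
Move 4: P2 pit2 -> P1=[0,5,0,5,7,5](0) P2=[3,3,0,1,6,4](0)
Move 5: P2 pit1 -> P1=[0,5,0,5,7,5](0) P2=[3,0,1,2,7,4](0)
Move 6: P2 pit4 -> P1=[1,6,1,6,8,5](0) P2=[3,0,1,2,0,5](1)
Move 7: P1 pit1 -> P1=[1,0,2,7,9,6](1) P2=[4,0,1,2,0,5](1)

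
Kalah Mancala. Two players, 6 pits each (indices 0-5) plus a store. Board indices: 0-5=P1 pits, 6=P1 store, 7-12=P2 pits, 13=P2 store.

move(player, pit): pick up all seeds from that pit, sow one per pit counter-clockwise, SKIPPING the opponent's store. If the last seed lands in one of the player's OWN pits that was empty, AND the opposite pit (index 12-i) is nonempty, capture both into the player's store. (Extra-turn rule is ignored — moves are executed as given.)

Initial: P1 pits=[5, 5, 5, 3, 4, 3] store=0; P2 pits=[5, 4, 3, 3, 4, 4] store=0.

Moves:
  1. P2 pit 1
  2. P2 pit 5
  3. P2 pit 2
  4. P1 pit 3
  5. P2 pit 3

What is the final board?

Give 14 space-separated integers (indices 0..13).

Move 1: P2 pit1 -> P1=[5,5,5,3,4,3](0) P2=[5,0,4,4,5,5](0)
Move 2: P2 pit5 -> P1=[6,6,6,4,4,3](0) P2=[5,0,4,4,5,0](1)
Move 3: P2 pit2 -> P1=[6,6,6,4,4,3](0) P2=[5,0,0,5,6,1](2)
Move 4: P1 pit3 -> P1=[6,6,6,0,5,4](1) P2=[6,0,0,5,6,1](2)
Move 5: P2 pit3 -> P1=[7,7,6,0,5,4](1) P2=[6,0,0,0,7,2](3)

Answer: 7 7 6 0 5 4 1 6 0 0 0 7 2 3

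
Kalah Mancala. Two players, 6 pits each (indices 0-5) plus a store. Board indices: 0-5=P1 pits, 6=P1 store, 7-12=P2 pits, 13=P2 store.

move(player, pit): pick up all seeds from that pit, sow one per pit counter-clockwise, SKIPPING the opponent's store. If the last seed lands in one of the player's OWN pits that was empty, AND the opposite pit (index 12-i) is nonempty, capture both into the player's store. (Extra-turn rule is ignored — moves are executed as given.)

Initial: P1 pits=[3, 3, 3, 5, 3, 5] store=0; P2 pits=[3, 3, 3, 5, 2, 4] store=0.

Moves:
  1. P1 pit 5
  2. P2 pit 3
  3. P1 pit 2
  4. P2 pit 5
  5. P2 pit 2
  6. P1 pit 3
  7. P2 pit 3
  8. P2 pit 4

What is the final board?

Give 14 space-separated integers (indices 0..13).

Answer: 6 6 2 0 5 2 3 5 5 1 0 0 3 4

Derivation:
Move 1: P1 pit5 -> P1=[3,3,3,5,3,0](1) P2=[4,4,4,6,2,4](0)
Move 2: P2 pit3 -> P1=[4,4,4,5,3,0](1) P2=[4,4,4,0,3,5](1)
Move 3: P1 pit2 -> P1=[4,4,0,6,4,1](2) P2=[4,4,4,0,3,5](1)
Move 4: P2 pit5 -> P1=[5,5,1,7,4,1](2) P2=[4,4,4,0,3,0](2)
Move 5: P2 pit2 -> P1=[5,5,1,7,4,1](2) P2=[4,4,0,1,4,1](3)
Move 6: P1 pit3 -> P1=[5,5,1,0,5,2](3) P2=[5,5,1,2,4,1](3)
Move 7: P2 pit3 -> P1=[5,5,1,0,5,2](3) P2=[5,5,1,0,5,2](3)
Move 8: P2 pit4 -> P1=[6,6,2,0,5,2](3) P2=[5,5,1,0,0,3](4)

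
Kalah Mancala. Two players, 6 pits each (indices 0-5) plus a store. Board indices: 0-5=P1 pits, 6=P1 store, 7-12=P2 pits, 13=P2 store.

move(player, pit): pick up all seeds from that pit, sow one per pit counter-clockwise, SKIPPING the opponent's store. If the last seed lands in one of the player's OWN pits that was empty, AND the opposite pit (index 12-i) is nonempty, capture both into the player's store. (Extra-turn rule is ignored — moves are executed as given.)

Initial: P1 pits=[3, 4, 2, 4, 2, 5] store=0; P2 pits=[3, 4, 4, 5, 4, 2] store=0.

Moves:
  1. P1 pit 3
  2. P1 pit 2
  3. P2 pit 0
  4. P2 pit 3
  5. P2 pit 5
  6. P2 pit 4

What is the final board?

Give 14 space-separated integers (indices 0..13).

Answer: 6 7 2 2 4 6 1 0 5 5 0 0 1 3

Derivation:
Move 1: P1 pit3 -> P1=[3,4,2,0,3,6](1) P2=[4,4,4,5,4,2](0)
Move 2: P1 pit2 -> P1=[3,4,0,1,4,6](1) P2=[4,4,4,5,4,2](0)
Move 3: P2 pit0 -> P1=[3,4,0,1,4,6](1) P2=[0,5,5,6,5,2](0)
Move 4: P2 pit3 -> P1=[4,5,1,1,4,6](1) P2=[0,5,5,0,6,3](1)
Move 5: P2 pit5 -> P1=[5,6,1,1,4,6](1) P2=[0,5,5,0,6,0](2)
Move 6: P2 pit4 -> P1=[6,7,2,2,4,6](1) P2=[0,5,5,0,0,1](3)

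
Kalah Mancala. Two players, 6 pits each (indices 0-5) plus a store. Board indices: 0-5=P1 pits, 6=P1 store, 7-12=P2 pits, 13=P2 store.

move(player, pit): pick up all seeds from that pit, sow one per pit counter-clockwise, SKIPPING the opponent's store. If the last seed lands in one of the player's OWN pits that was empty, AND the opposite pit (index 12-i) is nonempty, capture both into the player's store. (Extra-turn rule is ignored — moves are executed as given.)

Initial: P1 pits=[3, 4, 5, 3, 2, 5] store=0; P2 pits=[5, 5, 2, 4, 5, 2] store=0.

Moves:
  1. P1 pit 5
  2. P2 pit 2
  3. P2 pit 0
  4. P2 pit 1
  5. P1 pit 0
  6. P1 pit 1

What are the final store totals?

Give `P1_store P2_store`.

Answer: 2 2

Derivation:
Move 1: P1 pit5 -> P1=[3,4,5,3,2,0](1) P2=[6,6,3,5,5,2](0)
Move 2: P2 pit2 -> P1=[3,4,5,3,2,0](1) P2=[6,6,0,6,6,3](0)
Move 3: P2 pit0 -> P1=[3,4,5,3,2,0](1) P2=[0,7,1,7,7,4](1)
Move 4: P2 pit1 -> P1=[4,5,5,3,2,0](1) P2=[0,0,2,8,8,5](2)
Move 5: P1 pit0 -> P1=[0,6,6,4,3,0](1) P2=[0,0,2,8,8,5](2)
Move 6: P1 pit1 -> P1=[0,0,7,5,4,1](2) P2=[1,0,2,8,8,5](2)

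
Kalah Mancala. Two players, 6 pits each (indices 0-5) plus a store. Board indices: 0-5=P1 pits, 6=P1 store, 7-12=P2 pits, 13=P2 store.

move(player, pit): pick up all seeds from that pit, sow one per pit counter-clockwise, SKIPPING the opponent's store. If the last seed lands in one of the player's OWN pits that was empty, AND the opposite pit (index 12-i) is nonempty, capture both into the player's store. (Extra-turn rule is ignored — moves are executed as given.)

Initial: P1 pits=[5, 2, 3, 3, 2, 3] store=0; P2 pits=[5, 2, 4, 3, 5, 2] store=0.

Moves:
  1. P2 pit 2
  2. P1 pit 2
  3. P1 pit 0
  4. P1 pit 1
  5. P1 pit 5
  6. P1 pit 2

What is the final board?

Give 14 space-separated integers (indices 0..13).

Answer: 0 0 0 7 6 0 1 6 3 1 5 6 3 1

Derivation:
Move 1: P2 pit2 -> P1=[5,2,3,3,2,3](0) P2=[5,2,0,4,6,3](1)
Move 2: P1 pit2 -> P1=[5,2,0,4,3,4](0) P2=[5,2,0,4,6,3](1)
Move 3: P1 pit0 -> P1=[0,3,1,5,4,5](0) P2=[5,2,0,4,6,3](1)
Move 4: P1 pit1 -> P1=[0,0,2,6,5,5](0) P2=[5,2,0,4,6,3](1)
Move 5: P1 pit5 -> P1=[0,0,2,6,5,0](1) P2=[6,3,1,5,6,3](1)
Move 6: P1 pit2 -> P1=[0,0,0,7,6,0](1) P2=[6,3,1,5,6,3](1)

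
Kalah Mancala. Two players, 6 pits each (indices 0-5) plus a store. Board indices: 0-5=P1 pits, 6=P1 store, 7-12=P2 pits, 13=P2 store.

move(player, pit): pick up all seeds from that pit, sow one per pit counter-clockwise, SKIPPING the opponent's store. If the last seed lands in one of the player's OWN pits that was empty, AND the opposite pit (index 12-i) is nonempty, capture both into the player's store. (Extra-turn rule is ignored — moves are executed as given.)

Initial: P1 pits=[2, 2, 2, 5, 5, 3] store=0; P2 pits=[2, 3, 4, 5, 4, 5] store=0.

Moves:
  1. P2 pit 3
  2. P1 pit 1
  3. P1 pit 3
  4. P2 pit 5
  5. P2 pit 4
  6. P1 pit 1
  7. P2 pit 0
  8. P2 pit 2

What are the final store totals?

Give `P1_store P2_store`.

Answer: 1 11

Derivation:
Move 1: P2 pit3 -> P1=[3,3,2,5,5,3](0) P2=[2,3,4,0,5,6](1)
Move 2: P1 pit1 -> P1=[3,0,3,6,6,3](0) P2=[2,3,4,0,5,6](1)
Move 3: P1 pit3 -> P1=[3,0,3,0,7,4](1) P2=[3,4,5,0,5,6](1)
Move 4: P2 pit5 -> P1=[4,1,4,1,8,4](1) P2=[3,4,5,0,5,0](2)
Move 5: P2 pit4 -> P1=[5,2,5,1,8,4](1) P2=[3,4,5,0,0,1](3)
Move 6: P1 pit1 -> P1=[5,0,6,2,8,4](1) P2=[3,4,5,0,0,1](3)
Move 7: P2 pit0 -> P1=[5,0,0,2,8,4](1) P2=[0,5,6,0,0,1](10)
Move 8: P2 pit2 -> P1=[6,1,0,2,8,4](1) P2=[0,5,0,1,1,2](11)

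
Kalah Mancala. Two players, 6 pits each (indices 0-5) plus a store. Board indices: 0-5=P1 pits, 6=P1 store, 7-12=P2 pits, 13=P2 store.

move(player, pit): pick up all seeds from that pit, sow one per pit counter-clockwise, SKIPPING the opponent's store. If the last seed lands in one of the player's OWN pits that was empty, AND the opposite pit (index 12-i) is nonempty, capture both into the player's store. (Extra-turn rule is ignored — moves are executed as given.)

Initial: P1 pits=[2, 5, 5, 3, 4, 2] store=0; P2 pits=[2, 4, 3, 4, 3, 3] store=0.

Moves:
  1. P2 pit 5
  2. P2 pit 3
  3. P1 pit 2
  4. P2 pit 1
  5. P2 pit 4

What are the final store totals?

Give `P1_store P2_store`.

Move 1: P2 pit5 -> P1=[3,6,5,3,4,2](0) P2=[2,4,3,4,3,0](1)
Move 2: P2 pit3 -> P1=[4,6,5,3,4,2](0) P2=[2,4,3,0,4,1](2)
Move 3: P1 pit2 -> P1=[4,6,0,4,5,3](1) P2=[3,4,3,0,4,1](2)
Move 4: P2 pit1 -> P1=[4,6,0,4,5,3](1) P2=[3,0,4,1,5,2](2)
Move 5: P2 pit4 -> P1=[5,7,1,4,5,3](1) P2=[3,0,4,1,0,3](3)

Answer: 1 3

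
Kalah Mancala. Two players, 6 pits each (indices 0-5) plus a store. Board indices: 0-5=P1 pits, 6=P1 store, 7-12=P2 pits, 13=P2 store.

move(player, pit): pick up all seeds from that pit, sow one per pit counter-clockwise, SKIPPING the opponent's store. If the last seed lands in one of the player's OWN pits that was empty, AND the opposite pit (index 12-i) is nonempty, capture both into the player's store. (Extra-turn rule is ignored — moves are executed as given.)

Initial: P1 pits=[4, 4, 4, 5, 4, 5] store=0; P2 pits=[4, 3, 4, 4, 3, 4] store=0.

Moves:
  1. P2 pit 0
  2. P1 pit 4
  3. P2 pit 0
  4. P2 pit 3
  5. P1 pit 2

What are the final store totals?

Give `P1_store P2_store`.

Move 1: P2 pit0 -> P1=[4,4,4,5,4,5](0) P2=[0,4,5,5,4,4](0)
Move 2: P1 pit4 -> P1=[4,4,4,5,0,6](1) P2=[1,5,5,5,4,4](0)
Move 3: P2 pit0 -> P1=[4,4,4,5,0,6](1) P2=[0,6,5,5,4,4](0)
Move 4: P2 pit3 -> P1=[5,5,4,5,0,6](1) P2=[0,6,5,0,5,5](1)
Move 5: P1 pit2 -> P1=[5,5,0,6,1,7](2) P2=[0,6,5,0,5,5](1)

Answer: 2 1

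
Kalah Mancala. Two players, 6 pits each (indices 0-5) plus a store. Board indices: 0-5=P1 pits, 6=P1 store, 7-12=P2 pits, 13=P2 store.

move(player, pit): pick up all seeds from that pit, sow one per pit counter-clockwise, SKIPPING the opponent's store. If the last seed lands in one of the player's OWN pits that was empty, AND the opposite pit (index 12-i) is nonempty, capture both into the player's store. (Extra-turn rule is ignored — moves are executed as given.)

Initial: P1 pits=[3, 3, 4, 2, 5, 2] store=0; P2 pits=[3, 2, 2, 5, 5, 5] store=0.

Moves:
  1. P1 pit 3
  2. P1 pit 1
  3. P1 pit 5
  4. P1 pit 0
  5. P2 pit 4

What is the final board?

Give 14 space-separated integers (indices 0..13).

Answer: 1 2 7 2 7 0 1 4 3 2 5 0 6 1

Derivation:
Move 1: P1 pit3 -> P1=[3,3,4,0,6,3](0) P2=[3,2,2,5,5,5](0)
Move 2: P1 pit1 -> P1=[3,0,5,1,7,3](0) P2=[3,2,2,5,5,5](0)
Move 3: P1 pit5 -> P1=[3,0,5,1,7,0](1) P2=[4,3,2,5,5,5](0)
Move 4: P1 pit0 -> P1=[0,1,6,2,7,0](1) P2=[4,3,2,5,5,5](0)
Move 5: P2 pit4 -> P1=[1,2,7,2,7,0](1) P2=[4,3,2,5,0,6](1)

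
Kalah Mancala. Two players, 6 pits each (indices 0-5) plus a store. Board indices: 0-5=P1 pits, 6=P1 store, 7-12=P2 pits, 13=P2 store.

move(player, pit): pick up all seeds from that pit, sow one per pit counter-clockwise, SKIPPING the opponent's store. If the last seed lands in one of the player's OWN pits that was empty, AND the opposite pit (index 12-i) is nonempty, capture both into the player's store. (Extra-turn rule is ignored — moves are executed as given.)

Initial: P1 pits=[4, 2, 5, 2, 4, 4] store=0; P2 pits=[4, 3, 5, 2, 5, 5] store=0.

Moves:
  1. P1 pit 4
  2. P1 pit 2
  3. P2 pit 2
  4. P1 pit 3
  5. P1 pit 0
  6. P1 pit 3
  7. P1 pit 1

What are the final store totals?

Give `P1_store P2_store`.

Answer: 3 1

Derivation:
Move 1: P1 pit4 -> P1=[4,2,5,2,0,5](1) P2=[5,4,5,2,5,5](0)
Move 2: P1 pit2 -> P1=[4,2,0,3,1,6](2) P2=[6,4,5,2,5,5](0)
Move 3: P2 pit2 -> P1=[5,2,0,3,1,6](2) P2=[6,4,0,3,6,6](1)
Move 4: P1 pit3 -> P1=[5,2,0,0,2,7](3) P2=[6,4,0,3,6,6](1)
Move 5: P1 pit0 -> P1=[0,3,1,1,3,8](3) P2=[6,4,0,3,6,6](1)
Move 6: P1 pit3 -> P1=[0,3,1,0,4,8](3) P2=[6,4,0,3,6,6](1)
Move 7: P1 pit1 -> P1=[0,0,2,1,5,8](3) P2=[6,4,0,3,6,6](1)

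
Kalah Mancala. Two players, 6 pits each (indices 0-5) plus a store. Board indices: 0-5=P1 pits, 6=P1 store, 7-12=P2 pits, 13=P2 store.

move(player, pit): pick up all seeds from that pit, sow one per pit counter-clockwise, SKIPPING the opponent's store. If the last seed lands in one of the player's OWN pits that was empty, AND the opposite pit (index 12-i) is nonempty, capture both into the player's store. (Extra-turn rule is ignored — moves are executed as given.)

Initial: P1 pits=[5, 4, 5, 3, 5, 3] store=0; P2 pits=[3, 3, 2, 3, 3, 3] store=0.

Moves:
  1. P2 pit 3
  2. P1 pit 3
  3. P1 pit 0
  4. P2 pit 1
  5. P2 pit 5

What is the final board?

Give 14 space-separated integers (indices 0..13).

Move 1: P2 pit3 -> P1=[5,4,5,3,5,3](0) P2=[3,3,2,0,4,4](1)
Move 2: P1 pit3 -> P1=[5,4,5,0,6,4](1) P2=[3,3,2,0,4,4](1)
Move 3: P1 pit0 -> P1=[0,5,6,1,7,5](1) P2=[3,3,2,0,4,4](1)
Move 4: P2 pit1 -> P1=[0,5,6,1,7,5](1) P2=[3,0,3,1,5,4](1)
Move 5: P2 pit5 -> P1=[1,6,7,1,7,5](1) P2=[3,0,3,1,5,0](2)

Answer: 1 6 7 1 7 5 1 3 0 3 1 5 0 2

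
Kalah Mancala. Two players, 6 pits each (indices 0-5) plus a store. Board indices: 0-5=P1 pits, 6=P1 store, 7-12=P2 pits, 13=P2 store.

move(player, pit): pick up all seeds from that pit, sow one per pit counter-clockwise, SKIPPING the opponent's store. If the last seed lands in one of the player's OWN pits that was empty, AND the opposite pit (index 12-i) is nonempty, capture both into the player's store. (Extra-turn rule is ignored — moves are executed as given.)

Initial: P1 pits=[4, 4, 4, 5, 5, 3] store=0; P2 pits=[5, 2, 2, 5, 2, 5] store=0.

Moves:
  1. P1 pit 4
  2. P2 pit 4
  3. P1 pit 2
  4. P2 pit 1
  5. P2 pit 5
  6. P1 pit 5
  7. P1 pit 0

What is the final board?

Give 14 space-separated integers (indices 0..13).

Answer: 0 2 2 8 3 0 11 0 1 5 7 0 0 7

Derivation:
Move 1: P1 pit4 -> P1=[4,4,4,5,0,4](1) P2=[6,3,3,5,2,5](0)
Move 2: P2 pit4 -> P1=[4,4,4,5,0,4](1) P2=[6,3,3,5,0,6](1)
Move 3: P1 pit2 -> P1=[4,4,0,6,1,5](2) P2=[6,3,3,5,0,6](1)
Move 4: P2 pit1 -> P1=[4,0,0,6,1,5](2) P2=[6,0,4,6,0,6](6)
Move 5: P2 pit5 -> P1=[5,1,1,7,2,5](2) P2=[6,0,4,6,0,0](7)
Move 6: P1 pit5 -> P1=[5,1,1,7,2,0](3) P2=[7,1,5,7,0,0](7)
Move 7: P1 pit0 -> P1=[0,2,2,8,3,0](11) P2=[0,1,5,7,0,0](7)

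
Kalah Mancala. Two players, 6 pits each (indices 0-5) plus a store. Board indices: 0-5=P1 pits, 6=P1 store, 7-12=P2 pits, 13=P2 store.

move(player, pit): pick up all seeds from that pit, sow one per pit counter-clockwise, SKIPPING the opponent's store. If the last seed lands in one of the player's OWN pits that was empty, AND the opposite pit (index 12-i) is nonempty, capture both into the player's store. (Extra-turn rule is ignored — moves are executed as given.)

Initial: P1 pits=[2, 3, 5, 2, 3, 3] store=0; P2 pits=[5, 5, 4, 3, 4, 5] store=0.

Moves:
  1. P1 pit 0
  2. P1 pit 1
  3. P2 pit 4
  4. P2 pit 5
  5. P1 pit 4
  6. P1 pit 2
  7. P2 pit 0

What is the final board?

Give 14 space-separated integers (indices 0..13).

Move 1: P1 pit0 -> P1=[0,4,6,2,3,3](0) P2=[5,5,4,3,4,5](0)
Move 2: P1 pit1 -> P1=[0,0,7,3,4,4](0) P2=[5,5,4,3,4,5](0)
Move 3: P2 pit4 -> P1=[1,1,7,3,4,4](0) P2=[5,5,4,3,0,6](1)
Move 4: P2 pit5 -> P1=[2,2,8,4,5,4](0) P2=[5,5,4,3,0,0](2)
Move 5: P1 pit4 -> P1=[2,2,8,4,0,5](1) P2=[6,6,5,3,0,0](2)
Move 6: P1 pit2 -> P1=[2,2,0,5,1,6](2) P2=[7,7,6,4,0,0](2)
Move 7: P2 pit0 -> P1=[3,2,0,5,1,6](2) P2=[0,8,7,5,1,1](3)

Answer: 3 2 0 5 1 6 2 0 8 7 5 1 1 3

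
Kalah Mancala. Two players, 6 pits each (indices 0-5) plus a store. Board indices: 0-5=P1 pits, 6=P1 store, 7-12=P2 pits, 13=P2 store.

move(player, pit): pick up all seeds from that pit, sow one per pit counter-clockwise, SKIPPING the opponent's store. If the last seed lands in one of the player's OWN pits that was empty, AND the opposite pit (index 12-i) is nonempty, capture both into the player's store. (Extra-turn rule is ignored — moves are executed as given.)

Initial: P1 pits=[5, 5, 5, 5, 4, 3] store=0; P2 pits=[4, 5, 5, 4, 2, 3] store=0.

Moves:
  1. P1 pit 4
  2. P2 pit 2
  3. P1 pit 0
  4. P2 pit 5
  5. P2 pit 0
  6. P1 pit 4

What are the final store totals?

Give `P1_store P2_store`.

Answer: 2 4

Derivation:
Move 1: P1 pit4 -> P1=[5,5,5,5,0,4](1) P2=[5,6,5,4,2,3](0)
Move 2: P2 pit2 -> P1=[6,5,5,5,0,4](1) P2=[5,6,0,5,3,4](1)
Move 3: P1 pit0 -> P1=[0,6,6,6,1,5](2) P2=[5,6,0,5,3,4](1)
Move 4: P2 pit5 -> P1=[1,7,7,6,1,5](2) P2=[5,6,0,5,3,0](2)
Move 5: P2 pit0 -> P1=[0,7,7,6,1,5](2) P2=[0,7,1,6,4,0](4)
Move 6: P1 pit4 -> P1=[0,7,7,6,0,6](2) P2=[0,7,1,6,4,0](4)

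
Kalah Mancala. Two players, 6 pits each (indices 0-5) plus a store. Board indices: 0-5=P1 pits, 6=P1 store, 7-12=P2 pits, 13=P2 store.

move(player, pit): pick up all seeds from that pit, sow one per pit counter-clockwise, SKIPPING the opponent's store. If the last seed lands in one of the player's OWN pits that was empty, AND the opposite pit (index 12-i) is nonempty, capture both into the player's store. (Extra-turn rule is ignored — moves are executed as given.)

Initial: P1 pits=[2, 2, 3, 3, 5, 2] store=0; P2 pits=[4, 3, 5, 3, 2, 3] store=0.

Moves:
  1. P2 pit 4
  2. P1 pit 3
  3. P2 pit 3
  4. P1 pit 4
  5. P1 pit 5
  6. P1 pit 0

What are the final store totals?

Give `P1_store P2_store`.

Answer: 3 2

Derivation:
Move 1: P2 pit4 -> P1=[2,2,3,3,5,2](0) P2=[4,3,5,3,0,4](1)
Move 2: P1 pit3 -> P1=[2,2,3,0,6,3](1) P2=[4,3,5,3,0,4](1)
Move 3: P2 pit3 -> P1=[2,2,3,0,6,3](1) P2=[4,3,5,0,1,5](2)
Move 4: P1 pit4 -> P1=[2,2,3,0,0,4](2) P2=[5,4,6,1,1,5](2)
Move 5: P1 pit5 -> P1=[2,2,3,0,0,0](3) P2=[6,5,7,1,1,5](2)
Move 6: P1 pit0 -> P1=[0,3,4,0,0,0](3) P2=[6,5,7,1,1,5](2)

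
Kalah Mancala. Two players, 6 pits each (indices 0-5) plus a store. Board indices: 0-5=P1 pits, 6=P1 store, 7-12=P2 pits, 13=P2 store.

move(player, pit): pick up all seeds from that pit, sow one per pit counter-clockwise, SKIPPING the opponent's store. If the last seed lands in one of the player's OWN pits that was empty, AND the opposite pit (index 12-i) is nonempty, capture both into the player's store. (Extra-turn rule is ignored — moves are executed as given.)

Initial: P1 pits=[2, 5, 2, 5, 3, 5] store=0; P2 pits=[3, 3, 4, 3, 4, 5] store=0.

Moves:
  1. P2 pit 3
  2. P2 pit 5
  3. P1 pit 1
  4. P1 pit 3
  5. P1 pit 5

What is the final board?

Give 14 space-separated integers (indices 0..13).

Move 1: P2 pit3 -> P1=[2,5,2,5,3,5](0) P2=[3,3,4,0,5,6](1)
Move 2: P2 pit5 -> P1=[3,6,3,6,4,5](0) P2=[3,3,4,0,5,0](2)
Move 3: P1 pit1 -> P1=[3,0,4,7,5,6](1) P2=[4,3,4,0,5,0](2)
Move 4: P1 pit3 -> P1=[3,0,4,0,6,7](2) P2=[5,4,5,1,5,0](2)
Move 5: P1 pit5 -> P1=[3,0,4,0,6,0](3) P2=[6,5,6,2,6,1](2)

Answer: 3 0 4 0 6 0 3 6 5 6 2 6 1 2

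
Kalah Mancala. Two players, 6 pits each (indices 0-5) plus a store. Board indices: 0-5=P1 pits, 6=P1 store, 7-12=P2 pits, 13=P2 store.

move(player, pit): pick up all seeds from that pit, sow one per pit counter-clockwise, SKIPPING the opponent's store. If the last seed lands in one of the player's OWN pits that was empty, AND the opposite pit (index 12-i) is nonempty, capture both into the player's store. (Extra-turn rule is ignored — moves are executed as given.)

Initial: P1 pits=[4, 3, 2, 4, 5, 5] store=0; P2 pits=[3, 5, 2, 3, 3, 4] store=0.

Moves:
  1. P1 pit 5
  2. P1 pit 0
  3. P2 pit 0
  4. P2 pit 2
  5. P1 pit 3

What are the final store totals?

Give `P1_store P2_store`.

Move 1: P1 pit5 -> P1=[4,3,2,4,5,0](1) P2=[4,6,3,4,3,4](0)
Move 2: P1 pit0 -> P1=[0,4,3,5,6,0](1) P2=[4,6,3,4,3,4](0)
Move 3: P2 pit0 -> P1=[0,4,3,5,6,0](1) P2=[0,7,4,5,4,4](0)
Move 4: P2 pit2 -> P1=[0,4,3,5,6,0](1) P2=[0,7,0,6,5,5](1)
Move 5: P1 pit3 -> P1=[0,4,3,0,7,1](2) P2=[1,8,0,6,5,5](1)

Answer: 2 1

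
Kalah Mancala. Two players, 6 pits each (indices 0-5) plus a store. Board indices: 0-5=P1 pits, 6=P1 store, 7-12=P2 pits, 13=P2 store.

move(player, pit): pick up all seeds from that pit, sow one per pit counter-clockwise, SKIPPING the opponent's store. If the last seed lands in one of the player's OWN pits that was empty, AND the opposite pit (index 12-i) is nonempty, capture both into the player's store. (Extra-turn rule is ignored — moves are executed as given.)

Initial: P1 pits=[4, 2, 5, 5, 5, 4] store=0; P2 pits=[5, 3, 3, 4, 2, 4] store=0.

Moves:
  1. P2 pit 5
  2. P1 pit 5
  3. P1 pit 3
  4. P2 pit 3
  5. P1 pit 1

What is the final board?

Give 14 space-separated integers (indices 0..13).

Move 1: P2 pit5 -> P1=[5,3,6,5,5,4](0) P2=[5,3,3,4,2,0](1)
Move 2: P1 pit5 -> P1=[5,3,6,5,5,0](1) P2=[6,4,4,4,2,0](1)
Move 3: P1 pit3 -> P1=[5,3,6,0,6,1](2) P2=[7,5,4,4,2,0](1)
Move 4: P2 pit3 -> P1=[6,3,6,0,6,1](2) P2=[7,5,4,0,3,1](2)
Move 5: P1 pit1 -> P1=[6,0,7,1,7,1](2) P2=[7,5,4,0,3,1](2)

Answer: 6 0 7 1 7 1 2 7 5 4 0 3 1 2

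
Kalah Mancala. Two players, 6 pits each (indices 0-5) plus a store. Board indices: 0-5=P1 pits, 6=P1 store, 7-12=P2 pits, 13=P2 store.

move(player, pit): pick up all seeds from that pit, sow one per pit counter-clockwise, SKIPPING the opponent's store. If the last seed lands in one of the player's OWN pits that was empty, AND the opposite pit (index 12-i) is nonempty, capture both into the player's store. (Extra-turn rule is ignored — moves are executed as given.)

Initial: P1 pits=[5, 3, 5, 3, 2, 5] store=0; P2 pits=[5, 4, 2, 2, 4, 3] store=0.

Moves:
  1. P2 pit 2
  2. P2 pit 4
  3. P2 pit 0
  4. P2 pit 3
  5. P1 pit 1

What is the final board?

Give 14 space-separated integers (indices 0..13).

Answer: 7 0 7 4 3 6 0 0 5 1 0 2 6 2

Derivation:
Move 1: P2 pit2 -> P1=[5,3,5,3,2,5](0) P2=[5,4,0,3,5,3](0)
Move 2: P2 pit4 -> P1=[6,4,6,3,2,5](0) P2=[5,4,0,3,0,4](1)
Move 3: P2 pit0 -> P1=[6,4,6,3,2,5](0) P2=[0,5,1,4,1,5](1)
Move 4: P2 pit3 -> P1=[7,4,6,3,2,5](0) P2=[0,5,1,0,2,6](2)
Move 5: P1 pit1 -> P1=[7,0,7,4,3,6](0) P2=[0,5,1,0,2,6](2)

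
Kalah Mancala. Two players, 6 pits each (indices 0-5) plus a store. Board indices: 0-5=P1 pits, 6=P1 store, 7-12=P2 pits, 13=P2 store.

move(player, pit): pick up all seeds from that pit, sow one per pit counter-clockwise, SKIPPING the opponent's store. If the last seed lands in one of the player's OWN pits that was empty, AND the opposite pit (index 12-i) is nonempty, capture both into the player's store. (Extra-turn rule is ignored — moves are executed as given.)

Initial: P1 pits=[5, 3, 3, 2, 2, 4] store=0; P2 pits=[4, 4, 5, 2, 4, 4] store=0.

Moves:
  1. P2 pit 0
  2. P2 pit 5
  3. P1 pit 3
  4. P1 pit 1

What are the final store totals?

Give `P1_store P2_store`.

Answer: 0 1

Derivation:
Move 1: P2 pit0 -> P1=[5,3,3,2,2,4](0) P2=[0,5,6,3,5,4](0)
Move 2: P2 pit5 -> P1=[6,4,4,2,2,4](0) P2=[0,5,6,3,5,0](1)
Move 3: P1 pit3 -> P1=[6,4,4,0,3,5](0) P2=[0,5,6,3,5,0](1)
Move 4: P1 pit1 -> P1=[6,0,5,1,4,6](0) P2=[0,5,6,3,5,0](1)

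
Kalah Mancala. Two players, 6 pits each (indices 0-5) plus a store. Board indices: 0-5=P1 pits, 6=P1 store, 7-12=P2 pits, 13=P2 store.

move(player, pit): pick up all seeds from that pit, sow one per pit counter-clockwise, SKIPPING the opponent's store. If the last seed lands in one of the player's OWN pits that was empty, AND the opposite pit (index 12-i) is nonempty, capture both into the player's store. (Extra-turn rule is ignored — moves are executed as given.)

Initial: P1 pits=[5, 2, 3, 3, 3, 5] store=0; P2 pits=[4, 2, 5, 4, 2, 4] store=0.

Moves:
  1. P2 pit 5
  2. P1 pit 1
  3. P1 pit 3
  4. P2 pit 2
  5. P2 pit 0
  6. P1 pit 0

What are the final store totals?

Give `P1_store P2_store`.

Answer: 2 2

Derivation:
Move 1: P2 pit5 -> P1=[6,3,4,3,3,5](0) P2=[4,2,5,4,2,0](1)
Move 2: P1 pit1 -> P1=[6,0,5,4,4,5](0) P2=[4,2,5,4,2,0](1)
Move 3: P1 pit3 -> P1=[6,0,5,0,5,6](1) P2=[5,2,5,4,2,0](1)
Move 4: P2 pit2 -> P1=[7,0,5,0,5,6](1) P2=[5,2,0,5,3,1](2)
Move 5: P2 pit0 -> P1=[7,0,5,0,5,6](1) P2=[0,3,1,6,4,2](2)
Move 6: P1 pit0 -> P1=[0,1,6,1,6,7](2) P2=[1,3,1,6,4,2](2)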